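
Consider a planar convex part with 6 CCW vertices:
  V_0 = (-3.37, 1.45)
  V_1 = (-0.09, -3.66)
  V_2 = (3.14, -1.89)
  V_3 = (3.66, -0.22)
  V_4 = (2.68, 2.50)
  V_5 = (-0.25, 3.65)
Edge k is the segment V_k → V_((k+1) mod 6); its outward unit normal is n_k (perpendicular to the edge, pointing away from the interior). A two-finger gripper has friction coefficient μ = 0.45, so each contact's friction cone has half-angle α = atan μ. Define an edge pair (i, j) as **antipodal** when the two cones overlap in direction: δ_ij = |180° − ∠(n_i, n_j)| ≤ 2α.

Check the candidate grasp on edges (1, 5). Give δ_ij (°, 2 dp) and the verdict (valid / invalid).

α = atan 0.45 = 24.23°;  2α = 48.46°
edge 1: e_1 = (+3.23, +1.77);  n_1 = (+0.4806, -0.8770)
edge 5: e_5 = (-3.12, -2.20);  n_5 = (-0.5763, +0.8173)
∠(n_1, n_5) = 173.53°
δ = |180° − 173.53°| = 6.47°
6.47° ≤ 2α = 48.46°  →  valid

δ = 6.47°, valid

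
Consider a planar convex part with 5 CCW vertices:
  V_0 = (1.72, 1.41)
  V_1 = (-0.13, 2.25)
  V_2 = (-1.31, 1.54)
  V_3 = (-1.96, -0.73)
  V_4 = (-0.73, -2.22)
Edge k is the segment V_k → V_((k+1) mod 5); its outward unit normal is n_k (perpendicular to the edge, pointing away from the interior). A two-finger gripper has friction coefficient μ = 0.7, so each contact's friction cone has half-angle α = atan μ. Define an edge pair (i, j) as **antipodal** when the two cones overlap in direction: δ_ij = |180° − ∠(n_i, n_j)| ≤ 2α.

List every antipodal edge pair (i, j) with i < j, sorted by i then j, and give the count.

α = atan 0.7 = 34.99°;  2α = 69.98°
n_0 = (+0.4134, +0.9105)
n_1 = (-0.5156, +0.8569)
n_2 = (-0.9614, +0.2753)
n_3 = (-0.7712, -0.6366)
n_4 = (+0.8289, -0.5594)
  (0,1): δ = 124.54°  ·
  (0,2): δ = 81.56°  ·
  (0,3): δ = 26.04°  ✓
  (0,4): δ = 80.40°  ·
  (1,2): δ = 137.01°  ·
  (1,3): δ = 81.50°  ·
  (1,4): δ = 24.95°  ✓
  (2,3): δ = 124.48°  ·
  (2,4): δ = 18.04°  ✓
  (3,4): δ = 73.56°  ·
antipodal pairs: 3

count = 3; pairs: (0,3), (1,4), (2,4)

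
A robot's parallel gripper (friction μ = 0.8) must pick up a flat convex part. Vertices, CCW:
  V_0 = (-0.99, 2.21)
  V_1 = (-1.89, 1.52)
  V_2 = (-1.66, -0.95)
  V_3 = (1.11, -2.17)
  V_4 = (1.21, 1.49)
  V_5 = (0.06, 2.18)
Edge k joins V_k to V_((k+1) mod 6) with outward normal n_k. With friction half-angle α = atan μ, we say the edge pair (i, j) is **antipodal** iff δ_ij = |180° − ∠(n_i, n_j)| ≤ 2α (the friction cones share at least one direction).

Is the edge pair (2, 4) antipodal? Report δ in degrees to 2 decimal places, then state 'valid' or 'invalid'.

α = atan 0.8 = 38.66°;  2α = 77.32°
edge 2: e_2 = (+2.77, -1.22);  n_2 = (-0.4031, -0.9152)
edge 4: e_4 = (-1.15, +0.69);  n_4 = (+0.5145, +0.8575)
∠(n_2, n_4) = 172.81°
δ = |180° − 172.81°| = 7.19°
7.19° ≤ 2α = 77.32°  →  valid

δ = 7.19°, valid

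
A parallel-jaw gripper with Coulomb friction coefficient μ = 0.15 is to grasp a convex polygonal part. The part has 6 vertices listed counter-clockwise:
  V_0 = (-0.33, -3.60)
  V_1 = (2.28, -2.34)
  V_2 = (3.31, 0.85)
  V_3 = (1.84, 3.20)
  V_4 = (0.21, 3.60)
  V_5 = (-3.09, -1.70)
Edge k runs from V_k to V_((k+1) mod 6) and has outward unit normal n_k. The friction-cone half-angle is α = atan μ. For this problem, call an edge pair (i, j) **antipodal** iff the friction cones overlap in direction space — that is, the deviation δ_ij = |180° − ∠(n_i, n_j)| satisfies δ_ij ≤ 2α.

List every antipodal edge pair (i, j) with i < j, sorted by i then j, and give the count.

count = 1; pairs: (1,4)

α = atan 0.15 = 8.53°;  2α = 17.06°
n_0 = (+0.4347, -0.9006)
n_1 = (+0.9516, -0.3073)
n_2 = (+0.8478, +0.5303)
n_3 = (+0.2383, +0.9712)
n_4 = (-0.8489, +0.5286)
n_5 = (-0.5670, -0.8237)
  (0,1): δ = 133.66°  ·
  (0,2): δ = 83.74°  ·
  (0,3): δ = 39.56°  ·
  (0,4): δ = 32.32°  ·
  (0,5): δ = 119.69°  ·
  (1,2): δ = 130.08°  ·
  (1,3): δ = 85.89°  ·
  (1,4): δ = 14.01°  ✓
  (1,5): δ = 73.35°  ·
  (2,3): δ = 135.82°  ·
  (2,4): δ = 63.94°  ·
  (2,5): δ = 23.43°  ·
  (3,4): δ = 108.12°  ·
  (3,5): δ = 20.76°  ·
  (4,5): δ = 92.64°  ·
antipodal pairs: 1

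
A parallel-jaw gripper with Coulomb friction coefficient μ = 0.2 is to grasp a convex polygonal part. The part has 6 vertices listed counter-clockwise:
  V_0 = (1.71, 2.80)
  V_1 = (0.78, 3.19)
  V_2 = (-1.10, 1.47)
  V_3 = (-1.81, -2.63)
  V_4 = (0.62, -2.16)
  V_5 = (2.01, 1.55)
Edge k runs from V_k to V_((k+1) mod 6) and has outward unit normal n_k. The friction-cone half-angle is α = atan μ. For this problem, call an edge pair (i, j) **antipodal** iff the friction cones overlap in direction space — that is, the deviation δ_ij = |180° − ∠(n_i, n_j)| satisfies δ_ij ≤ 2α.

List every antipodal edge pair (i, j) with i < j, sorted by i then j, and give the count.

α = atan 0.2 = 11.31°;  2α = 22.62°
n_0 = (+0.3867, +0.9222)
n_1 = (-0.6750, +0.7378)
n_2 = (-0.9853, +0.1706)
n_3 = (+0.1899, -0.9818)
n_4 = (+0.9364, -0.3508)
n_5 = (+0.9724, +0.2334)
  (0,1): δ = 114.79°  ·
  (0,2): δ = 77.07°  ·
  (0,3): δ = 33.70°  ·
  (0,4): δ = 92.21°  ·
  (0,5): δ = 126.25°  ·
  (1,2): δ = 142.28°  ·
  (1,3): δ = 31.51°  ·
  (1,4): δ = 27.01°  ·
  (1,5): δ = 61.04°  ·
  (2,3): δ = 69.23°  ·
  (2,4): δ = 10.71°  ✓
  (2,5): δ = 23.32°  ·
  (3,4): δ = 121.49°  ·
  (3,5): δ = 87.45°  ·
  (4,5): δ = 145.97°  ·
antipodal pairs: 1

count = 1; pairs: (2,4)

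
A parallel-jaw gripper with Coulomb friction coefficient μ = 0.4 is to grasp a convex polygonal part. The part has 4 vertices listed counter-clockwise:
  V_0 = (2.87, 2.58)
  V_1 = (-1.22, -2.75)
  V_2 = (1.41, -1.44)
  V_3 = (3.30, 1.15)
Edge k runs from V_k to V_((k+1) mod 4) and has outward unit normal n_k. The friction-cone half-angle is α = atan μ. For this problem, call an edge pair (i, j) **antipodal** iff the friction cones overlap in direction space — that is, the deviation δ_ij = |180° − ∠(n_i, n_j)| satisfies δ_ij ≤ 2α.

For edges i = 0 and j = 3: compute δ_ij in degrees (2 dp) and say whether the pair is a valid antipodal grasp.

α = atan 0.4 = 21.80°;  2α = 43.60°
edge 0: e_0 = (-4.09, -5.33);  n_0 = (-0.7933, +0.6088)
edge 3: e_3 = (-0.43, +1.43);  n_3 = (+0.9576, +0.2880)
∠(n_0, n_3) = 125.76°
δ = |180° − 125.76°| = 54.24°
54.24° > 2α = 43.60°  →  invalid

δ = 54.24°, invalid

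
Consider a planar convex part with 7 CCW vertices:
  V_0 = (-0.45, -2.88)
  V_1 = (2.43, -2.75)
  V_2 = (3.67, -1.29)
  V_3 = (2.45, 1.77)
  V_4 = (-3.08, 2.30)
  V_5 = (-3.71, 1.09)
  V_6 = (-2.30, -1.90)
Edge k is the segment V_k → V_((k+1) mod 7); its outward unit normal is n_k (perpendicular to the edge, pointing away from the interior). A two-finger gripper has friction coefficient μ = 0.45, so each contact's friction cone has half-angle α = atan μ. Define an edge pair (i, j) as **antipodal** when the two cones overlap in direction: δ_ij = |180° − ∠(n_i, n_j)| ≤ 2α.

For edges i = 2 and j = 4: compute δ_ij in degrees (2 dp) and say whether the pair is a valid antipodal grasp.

α = atan 0.45 = 24.23°;  2α = 48.46°
edge 2: e_2 = (-1.22, +3.06);  n_2 = (+0.9289, +0.3703)
edge 4: e_4 = (-0.63, -1.21);  n_4 = (-0.8870, +0.4618)
∠(n_2, n_4) = 130.76°
δ = |180° − 130.76°| = 49.24°
49.24° > 2α = 48.46°  →  invalid

δ = 49.24°, invalid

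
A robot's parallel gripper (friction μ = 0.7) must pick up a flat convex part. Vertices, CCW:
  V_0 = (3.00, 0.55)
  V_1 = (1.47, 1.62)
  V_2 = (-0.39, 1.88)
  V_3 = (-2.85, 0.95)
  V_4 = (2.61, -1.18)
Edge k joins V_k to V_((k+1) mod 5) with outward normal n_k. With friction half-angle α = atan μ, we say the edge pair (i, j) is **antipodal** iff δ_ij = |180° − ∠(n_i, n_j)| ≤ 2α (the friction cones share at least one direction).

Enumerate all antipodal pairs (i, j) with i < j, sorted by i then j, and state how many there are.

α = atan 0.7 = 34.99°;  2α = 69.98°
n_0 = (+0.5731, +0.8195)
n_1 = (+0.1384, +0.9904)
n_2 = (-0.3536, +0.9354)
n_3 = (-0.3634, -0.9316)
n_4 = (+0.9755, -0.2199)
  (0,1): δ = 152.99°  ·
  (0,2): δ = 124.32°  ·
  (0,3): δ = 13.66°  ✓
  (0,4): δ = 112.26°  ·
  (1,2): δ = 151.33°  ·
  (1,3): δ = 13.35°  ✓
  (1,4): δ = 85.25°  ·
  (2,3): δ = 42.02°  ✓
  (2,4): δ = 56.59°  ✓
  (3,4): δ = 81.39°  ·
antipodal pairs: 4

count = 4; pairs: (0,3), (1,3), (2,3), (2,4)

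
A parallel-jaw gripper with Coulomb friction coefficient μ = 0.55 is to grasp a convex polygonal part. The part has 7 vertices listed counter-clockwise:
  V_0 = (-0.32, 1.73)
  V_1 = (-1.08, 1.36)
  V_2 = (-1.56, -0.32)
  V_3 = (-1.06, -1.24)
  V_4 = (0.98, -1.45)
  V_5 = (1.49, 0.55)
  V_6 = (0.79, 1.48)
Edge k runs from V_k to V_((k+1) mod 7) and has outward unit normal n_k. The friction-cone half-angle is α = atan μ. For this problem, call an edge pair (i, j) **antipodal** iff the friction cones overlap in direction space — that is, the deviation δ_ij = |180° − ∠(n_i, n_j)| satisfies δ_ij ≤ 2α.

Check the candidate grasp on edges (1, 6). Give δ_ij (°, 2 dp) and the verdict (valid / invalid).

δ = 93.25°, invalid

α = atan 0.55 = 28.81°;  2α = 57.62°
edge 1: e_1 = (-0.48, -1.68);  n_1 = (-0.9615, +0.2747)
edge 6: e_6 = (-1.11, +0.25);  n_6 = (+0.2197, +0.9756)
∠(n_1, n_6) = 86.75°
δ = |180° − 86.75°| = 93.25°
93.25° > 2α = 57.62°  →  invalid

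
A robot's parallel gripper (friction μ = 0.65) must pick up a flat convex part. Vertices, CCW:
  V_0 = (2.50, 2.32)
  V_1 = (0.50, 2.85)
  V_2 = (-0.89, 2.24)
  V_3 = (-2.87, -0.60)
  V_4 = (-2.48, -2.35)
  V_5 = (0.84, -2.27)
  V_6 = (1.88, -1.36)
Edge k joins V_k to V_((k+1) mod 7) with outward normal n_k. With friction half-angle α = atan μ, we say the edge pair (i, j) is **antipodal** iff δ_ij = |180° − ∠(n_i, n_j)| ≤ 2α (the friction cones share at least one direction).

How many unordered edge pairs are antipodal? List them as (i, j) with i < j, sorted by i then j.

α = atan 0.65 = 33.02°;  2α = 66.05°
n_0 = (+0.2562, +0.9666)
n_1 = (-0.4019, +0.9157)
n_2 = (-0.8203, +0.5719)
n_3 = (-0.9761, -0.2175)
n_4 = (+0.0241, -0.9997)
n_5 = (+0.6585, -0.7526)
n_6 = (+0.9861, -0.1661)
  (0,1): δ = 141.46°  ·
  (0,2): δ = 110.04°  ·
  (0,3): δ = 62.59°  ✓
  (0,4): δ = 16.22°  ✓
  (0,5): δ = 56.03°  ✓
  (0,6): δ = 95.28°  ·
  (1,2): δ = 148.58°  ·
  (1,3): δ = 101.13°  ·
  (1,4): δ = 22.31°  ✓
  (1,5): δ = 17.49°  ✓
  (1,6): δ = 56.74°  ✓
  (2,3): δ = 132.55°  ·
  (2,4): δ = 53.74°  ✓
  (2,5): δ = 13.93°  ✓
  (2,6): δ = 25.32°  ✓
  (3,4): δ = 101.18°  ·
  (3,5): δ = 61.38°  ✓
  (3,6): δ = 22.13°  ✓
  (4,5): δ = 140.19°  ·
  (4,6): δ = 100.94°  ·
  (5,6): δ = 140.75°  ·
antipodal pairs: 11

count = 11; pairs: (0,3), (0,4), (0,5), (1,4), (1,5), (1,6), (2,4), (2,5), (2,6), (3,5), (3,6)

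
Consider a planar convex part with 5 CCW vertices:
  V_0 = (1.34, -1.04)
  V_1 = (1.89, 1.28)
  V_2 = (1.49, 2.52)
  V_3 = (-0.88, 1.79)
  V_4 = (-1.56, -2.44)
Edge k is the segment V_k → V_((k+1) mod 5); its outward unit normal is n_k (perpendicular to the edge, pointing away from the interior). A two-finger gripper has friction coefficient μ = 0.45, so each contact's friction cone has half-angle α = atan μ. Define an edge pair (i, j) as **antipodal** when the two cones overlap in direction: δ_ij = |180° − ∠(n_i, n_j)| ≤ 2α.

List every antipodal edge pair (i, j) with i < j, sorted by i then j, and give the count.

α = atan 0.45 = 24.23°;  2α = 48.46°
n_0 = (+0.9730, -0.2307)
n_1 = (+0.9517, +0.3070)
n_2 = (-0.2944, +0.9557)
n_3 = (-0.9873, +0.1587)
n_4 = (+0.4347, -0.9006)
  (0,1): δ = 148.78°  ·
  (0,2): δ = 59.54°  ·
  (0,3): δ = 4.20°  ✓
  (0,4): δ = 129.11°  ·
  (1,2): δ = 90.76°  ·
  (1,3): δ = 27.01°  ✓
  (1,4): δ = 97.89°  ·
  (2,3): δ = 116.25°  ·
  (2,4): δ = 8.65°  ✓
  (3,4): δ = 55.10°  ·
antipodal pairs: 3

count = 3; pairs: (0,3), (1,3), (2,4)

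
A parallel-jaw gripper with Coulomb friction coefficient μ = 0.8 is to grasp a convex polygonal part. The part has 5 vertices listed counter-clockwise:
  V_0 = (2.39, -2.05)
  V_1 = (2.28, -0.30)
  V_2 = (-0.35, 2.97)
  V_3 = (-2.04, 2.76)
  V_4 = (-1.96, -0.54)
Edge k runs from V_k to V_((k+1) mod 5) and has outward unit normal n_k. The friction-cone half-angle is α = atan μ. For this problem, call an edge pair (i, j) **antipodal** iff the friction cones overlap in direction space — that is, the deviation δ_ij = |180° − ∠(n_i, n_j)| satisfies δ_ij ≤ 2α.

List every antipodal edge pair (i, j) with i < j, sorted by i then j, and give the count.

count = 5; pairs: (0,3), (0,4), (1,3), (1,4), (2,4)

α = atan 0.8 = 38.66°;  2α = 77.32°
n_0 = (+0.9980, +0.0627)
n_1 = (+0.7792, +0.6267)
n_2 = (-0.1233, +0.9924)
n_3 = (-0.9997, -0.0242)
n_4 = (-0.3279, -0.9447)
  (0,1): δ = 144.79°  ·
  (0,2): δ = 86.51°  ·
  (0,3): δ = 2.21°  ✓
  (0,4): δ = 67.26°  ✓
  (1,2): δ = 121.73°  ·
  (1,3): δ = 37.42°  ✓
  (1,4): δ = 32.05°  ✓
  (2,3): δ = 95.69°  ·
  (2,4): δ = 26.23°  ✓
  (3,4): δ = 110.53°  ·
antipodal pairs: 5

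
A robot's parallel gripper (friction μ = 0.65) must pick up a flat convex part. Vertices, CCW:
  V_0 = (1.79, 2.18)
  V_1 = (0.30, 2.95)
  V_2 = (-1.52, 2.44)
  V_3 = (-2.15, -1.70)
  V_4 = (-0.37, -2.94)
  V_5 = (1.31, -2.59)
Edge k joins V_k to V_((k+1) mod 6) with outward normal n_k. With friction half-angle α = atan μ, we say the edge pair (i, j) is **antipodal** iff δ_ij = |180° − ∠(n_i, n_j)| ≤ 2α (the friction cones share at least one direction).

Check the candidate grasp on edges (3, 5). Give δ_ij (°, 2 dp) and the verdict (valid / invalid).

α = atan 0.65 = 33.02°;  2α = 66.05°
edge 3: e_3 = (+1.78, -1.24);  n_3 = (-0.5716, -0.8205)
edge 5: e_5 = (+0.48, +4.77);  n_5 = (+0.9950, -0.1001)
∠(n_3, n_5) = 119.12°
δ = |180° − 119.12°| = 60.88°
60.88° ≤ 2α = 66.05°  →  valid

δ = 60.88°, valid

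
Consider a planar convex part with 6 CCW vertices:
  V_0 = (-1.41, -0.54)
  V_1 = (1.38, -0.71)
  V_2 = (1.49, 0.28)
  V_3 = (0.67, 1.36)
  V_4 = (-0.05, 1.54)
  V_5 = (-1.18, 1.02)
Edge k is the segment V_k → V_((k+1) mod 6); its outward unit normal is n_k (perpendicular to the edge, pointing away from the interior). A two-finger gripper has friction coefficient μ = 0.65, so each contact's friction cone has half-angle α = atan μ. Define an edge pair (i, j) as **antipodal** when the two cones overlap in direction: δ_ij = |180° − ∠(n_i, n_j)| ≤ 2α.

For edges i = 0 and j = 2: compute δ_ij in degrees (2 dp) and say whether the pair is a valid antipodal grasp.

α = atan 0.65 = 33.02°;  2α = 66.05°
edge 0: e_0 = (+2.79, -0.17);  n_0 = (-0.0608, -0.9981)
edge 2: e_2 = (-0.82, +1.08);  n_2 = (+0.7964, +0.6047)
∠(n_0, n_2) = 130.69°
δ = |180° − 130.69°| = 49.31°
49.31° ≤ 2α = 66.05°  →  valid

δ = 49.31°, valid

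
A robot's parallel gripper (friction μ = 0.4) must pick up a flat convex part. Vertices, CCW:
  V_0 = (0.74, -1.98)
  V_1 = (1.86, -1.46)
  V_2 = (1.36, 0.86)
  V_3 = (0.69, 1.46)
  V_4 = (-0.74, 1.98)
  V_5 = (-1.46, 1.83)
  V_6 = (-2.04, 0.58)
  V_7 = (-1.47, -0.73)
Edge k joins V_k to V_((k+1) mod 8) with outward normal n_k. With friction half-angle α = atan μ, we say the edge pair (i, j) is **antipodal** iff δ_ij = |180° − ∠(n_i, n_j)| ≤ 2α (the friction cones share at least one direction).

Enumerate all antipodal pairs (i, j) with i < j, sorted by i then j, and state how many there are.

count = 8; pairs: (0,4), (0,5), (1,5), (1,6), (2,6), (2,7), (3,7), (4,7)

α = atan 0.4 = 21.80°;  2α = 43.60°
n_0 = (+0.4211, -0.9070)
n_1 = (+0.9776, +0.2107)
n_2 = (+0.6671, +0.7450)
n_3 = (+0.3417, +0.9398)
n_4 = (-0.2040, +0.9790)
n_5 = (-0.9071, +0.4209)
n_6 = (-0.9170, -0.3990)
n_7 = (-0.4923, -0.8704)
  (0,1): δ = 102.74°  ·
  (0,2): δ = 66.75°  ·
  (0,3): δ = 44.89°  ·
  (0,4): δ = 13.14°  ✓
  (0,5): δ = 40.20°  ✓
  (0,6): δ = 88.61°  ·
  (0,7): δ = 125.60°  ·
  (1,2): δ = 144.01°  ·
  (1,3): δ = 122.15°  ·
  (1,4): δ = 90.39°  ·
  (1,5): δ = 37.05°  ✓
  (1,6): δ = 11.35°  ✓
  (1,7): δ = 48.34°  ·
  (2,3): δ = 158.14°  ·
  (2,4): δ = 126.39°  ·
  (2,5): δ = 73.05°  ·
  (2,6): δ = 24.64°  ✓
  (2,7): δ = 12.35°  ✓
  (3,4): δ = 148.25°  ·
  (3,5): δ = 94.91°  ·
  (3,6): δ = 46.50°  ·
  (3,7): δ = 9.51°  ✓
  (4,5): δ = 126.66°  ·
  (4,6): δ = 78.25°  ·
  (4,7): δ = 41.26°  ✓
  (5,6): δ = 131.59°  ·
  (5,7): δ = 94.60°  ·
  (6,7): δ = 143.01°  ·
antipodal pairs: 8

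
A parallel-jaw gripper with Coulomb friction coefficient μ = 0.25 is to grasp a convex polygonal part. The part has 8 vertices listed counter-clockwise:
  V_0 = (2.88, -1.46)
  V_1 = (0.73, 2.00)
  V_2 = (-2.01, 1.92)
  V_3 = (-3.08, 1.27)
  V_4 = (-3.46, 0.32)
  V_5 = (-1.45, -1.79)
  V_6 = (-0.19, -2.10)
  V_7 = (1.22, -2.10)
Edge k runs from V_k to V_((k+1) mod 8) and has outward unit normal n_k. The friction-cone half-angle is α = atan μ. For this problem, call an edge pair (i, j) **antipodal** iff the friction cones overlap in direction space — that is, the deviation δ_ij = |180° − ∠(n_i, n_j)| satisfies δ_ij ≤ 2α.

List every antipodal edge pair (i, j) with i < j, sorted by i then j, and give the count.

count = 5; pairs: (0,4), (1,5), (1,6), (1,7), (2,7)

α = atan 0.25 = 14.04°;  2α = 28.07°
n_0 = (+0.8494, +0.5278)
n_1 = (-0.0292, +0.9996)
n_2 = (-0.5192, +0.8547)
n_3 = (-0.9285, +0.3714)
n_4 = (-0.7241, -0.6897)
n_5 = (-0.2389, -0.9710)
n_6 = (+0.0000, -1.0000)
n_7 = (+0.3597, -0.9331)
  (0,1): δ = 120.18°  ·
  (0,2): δ = 90.58°  ·
  (0,3): δ = 53.66°  ·
  (0,4): δ = 11.75°  ✓
  (0,5): δ = 44.32°  ·
  (0,6): δ = 58.14°  ·
  (0,7): δ = 79.23°  ·
  (1,2): δ = 150.39°  ·
  (1,3): δ = 113.47°  ·
  (1,4): δ = 48.06°  ·
  (1,5): δ = 15.49°  ✓
  (1,6): δ = 1.67°  ✓
  (1,7): δ = 19.41°  ✓
  (2,3): δ = 143.08°  ·
  (2,4): δ = 77.67°  ·
  (2,5): δ = 45.10°  ·
  (2,6): δ = 31.28°  ·
  (2,7): δ = 10.19°  ✓
  (3,4): δ = 114.59°  ·
  (3,5): δ = 82.02°  ·
  (3,6): δ = 68.20°  ·
  (3,7): δ = 47.11°  ·
  (4,5): δ = 147.43°  ·
  (4,6): δ = 133.61°  ·
  (4,7): δ = 112.53°  ·
  (5,6): δ = 166.18°  ·
  (5,7): δ = 145.09°  ·
  (6,7): δ = 158.92°  ·
antipodal pairs: 5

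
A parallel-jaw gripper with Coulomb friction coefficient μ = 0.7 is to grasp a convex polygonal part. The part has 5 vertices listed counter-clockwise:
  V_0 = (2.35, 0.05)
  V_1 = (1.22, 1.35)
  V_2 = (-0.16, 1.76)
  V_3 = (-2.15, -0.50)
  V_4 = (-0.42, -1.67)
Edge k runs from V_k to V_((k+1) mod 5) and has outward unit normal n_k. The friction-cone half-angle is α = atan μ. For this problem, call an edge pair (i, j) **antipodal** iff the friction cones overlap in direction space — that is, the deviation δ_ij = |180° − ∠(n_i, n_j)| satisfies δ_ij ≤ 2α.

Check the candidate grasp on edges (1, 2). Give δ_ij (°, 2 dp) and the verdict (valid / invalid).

δ = 114.82°, invalid

α = atan 0.7 = 34.99°;  2α = 69.98°
edge 1: e_1 = (-1.38, +0.41);  n_1 = (+0.2848, +0.9586)
edge 2: e_2 = (-1.99, -2.26);  n_2 = (-0.7505, +0.6609)
∠(n_1, n_2) = 65.18°
δ = |180° − 65.18°| = 114.82°
114.82° > 2α = 69.98°  →  invalid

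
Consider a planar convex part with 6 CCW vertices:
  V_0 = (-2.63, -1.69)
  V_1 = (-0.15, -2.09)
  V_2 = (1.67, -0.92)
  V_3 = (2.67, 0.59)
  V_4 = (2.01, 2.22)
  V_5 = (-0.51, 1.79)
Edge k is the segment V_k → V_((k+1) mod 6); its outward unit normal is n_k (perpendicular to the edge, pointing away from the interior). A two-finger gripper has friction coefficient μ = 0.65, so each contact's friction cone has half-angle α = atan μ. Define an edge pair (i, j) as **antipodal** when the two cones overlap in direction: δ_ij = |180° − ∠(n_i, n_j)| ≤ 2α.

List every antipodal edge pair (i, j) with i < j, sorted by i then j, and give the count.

count = 7; pairs: (0,3), (0,4), (1,4), (1,5), (2,4), (2,5), (3,5)

α = atan 0.65 = 33.02°;  2α = 66.05°
n_0 = (-0.1592, -0.9872)
n_1 = (+0.5408, -0.8412)
n_2 = (+0.8337, -0.5521)
n_3 = (+0.9269, +0.3753)
n_4 = (-0.1682, +0.9858)
n_5 = (-0.8540, +0.5203)
  (0,1): δ = 138.10°  ·
  (0,2): δ = 114.35°  ·
  (0,3): δ = 58.79°  ✓
  (0,4): δ = 18.85°  ✓
  (0,5): δ = 67.81°  ·
  (1,2): δ = 156.25°  ·
  (1,3): δ = 100.69°  ·
  (1,4): δ = 23.05°  ✓
  (1,5): δ = 25.92°  ✓
  (2,3): δ = 124.44°  ·
  (2,4): δ = 46.80°  ✓
  (2,5): δ = 2.17°  ✓
  (3,4): δ = 102.36°  ·
  (3,5): δ = 53.39°  ✓
  (4,5): δ = 131.03°  ·
antipodal pairs: 7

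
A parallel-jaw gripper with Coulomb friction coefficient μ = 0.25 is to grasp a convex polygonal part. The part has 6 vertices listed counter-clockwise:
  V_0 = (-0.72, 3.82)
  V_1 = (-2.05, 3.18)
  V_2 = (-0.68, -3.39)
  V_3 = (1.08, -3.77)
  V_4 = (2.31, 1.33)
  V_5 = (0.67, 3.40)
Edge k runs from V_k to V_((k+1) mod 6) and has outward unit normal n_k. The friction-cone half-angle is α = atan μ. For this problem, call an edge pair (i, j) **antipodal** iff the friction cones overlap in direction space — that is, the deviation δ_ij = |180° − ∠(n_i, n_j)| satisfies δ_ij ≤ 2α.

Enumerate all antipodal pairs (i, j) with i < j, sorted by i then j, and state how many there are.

count = 3; pairs: (1,3), (1,4), (2,5)

α = atan 0.25 = 14.04°;  2α = 28.07°
n_0 = (-0.4336, +0.9011)
n_1 = (-0.9789, -0.2041)
n_2 = (-0.2110, -0.9775)
n_3 = (+0.9721, -0.2345)
n_4 = (+0.7838, +0.6210)
n_5 = (+0.2892, +0.9573)
  (0,1): δ = 103.92°  ·
  (0,2): δ = 37.88°  ·
  (0,3): δ = 50.74°  ·
  (0,4): δ = 102.69°  ·
  (0,5): δ = 137.49°  ·
  (1,2): δ = 113.96°  ·
  (1,3): δ = 25.34°  ✓
  (1,4): δ = 26.61°  ✓
  (1,5): δ = 61.41°  ·
  (2,3): δ = 91.38°  ·
  (2,4): δ = 39.43°  ·
  (2,5): δ = 4.63°  ✓
  (3,4): δ = 128.05°  ·
  (3,5): δ = 93.25°  ·
  (4,5): δ = 145.20°  ·
antipodal pairs: 3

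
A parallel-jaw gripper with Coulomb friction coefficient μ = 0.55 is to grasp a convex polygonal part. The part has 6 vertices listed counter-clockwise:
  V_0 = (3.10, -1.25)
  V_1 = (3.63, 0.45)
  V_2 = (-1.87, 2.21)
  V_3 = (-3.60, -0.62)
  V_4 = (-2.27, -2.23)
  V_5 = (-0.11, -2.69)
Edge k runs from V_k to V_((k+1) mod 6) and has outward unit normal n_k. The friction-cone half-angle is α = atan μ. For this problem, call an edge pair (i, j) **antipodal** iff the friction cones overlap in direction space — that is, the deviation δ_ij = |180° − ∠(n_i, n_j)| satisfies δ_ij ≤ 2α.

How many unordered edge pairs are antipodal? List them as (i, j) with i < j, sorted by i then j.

α = atan 0.55 = 28.81°;  2α = 57.62°
n_0 = (+0.9547, -0.2976)
n_1 = (+0.3048, +0.9524)
n_2 = (-0.8532, +0.5216)
n_3 = (-0.7710, -0.6369)
n_4 = (-0.2083, -0.9781)
n_5 = (+0.4093, -0.9124)
  (0,1): δ = 90.43°  ·
  (0,2): δ = 14.12°  ✓
  (0,3): δ = 56.88°  ✓
  (0,4): δ = 95.29°  ·
  (0,5): δ = 131.48°  ·
  (1,2): δ = 103.69°  ·
  (1,3): δ = 32.70°  ✓
  (1,4): δ = 5.72°  ✓
  (1,5): δ = 41.91°  ✓
  (2,3): δ = 109.00°  ·
  (2,4): δ = 70.58°  ·
  (2,5): δ = 34.40°  ✓
  (3,4): δ = 141.58°  ·
  (3,5): δ = 105.40°  ·
  (4,5): δ = 143.82°  ·
antipodal pairs: 6

count = 6; pairs: (0,2), (0,3), (1,3), (1,4), (1,5), (2,5)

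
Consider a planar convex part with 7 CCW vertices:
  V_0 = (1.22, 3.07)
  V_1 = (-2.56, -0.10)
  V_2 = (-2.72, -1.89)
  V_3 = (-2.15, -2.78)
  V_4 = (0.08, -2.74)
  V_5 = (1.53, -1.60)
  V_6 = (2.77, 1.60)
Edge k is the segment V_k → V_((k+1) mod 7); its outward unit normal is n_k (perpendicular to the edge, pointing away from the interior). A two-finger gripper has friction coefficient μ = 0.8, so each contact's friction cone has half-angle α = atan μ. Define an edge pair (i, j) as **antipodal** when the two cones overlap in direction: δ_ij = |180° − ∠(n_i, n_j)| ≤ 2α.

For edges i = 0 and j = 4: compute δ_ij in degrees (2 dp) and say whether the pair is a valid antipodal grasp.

δ = 1.81°, valid

α = atan 0.8 = 38.66°;  2α = 77.32°
edge 0: e_0 = (-3.78, -3.17);  n_0 = (-0.6426, +0.7662)
edge 4: e_4 = (+1.45, +1.14);  n_4 = (+0.6181, -0.7861)
∠(n_0, n_4) = 178.19°
δ = |180° − 178.19°| = 1.81°
1.81° ≤ 2α = 77.32°  →  valid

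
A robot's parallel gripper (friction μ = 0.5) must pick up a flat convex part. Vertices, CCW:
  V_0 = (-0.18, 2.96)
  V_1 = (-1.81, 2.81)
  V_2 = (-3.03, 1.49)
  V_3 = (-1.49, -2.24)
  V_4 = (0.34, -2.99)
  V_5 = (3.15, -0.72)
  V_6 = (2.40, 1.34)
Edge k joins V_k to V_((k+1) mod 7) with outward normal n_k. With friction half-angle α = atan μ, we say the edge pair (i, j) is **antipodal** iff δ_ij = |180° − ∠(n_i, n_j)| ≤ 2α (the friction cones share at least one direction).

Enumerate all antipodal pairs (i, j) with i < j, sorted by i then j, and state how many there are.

α = atan 0.5 = 26.57°;  2α = 53.13°
n_0 = (-0.0916, +0.9958)
n_1 = (-0.7344, +0.6787)
n_2 = (-0.9243, -0.3816)
n_3 = (-0.3792, -0.9253)
n_4 = (+0.6284, -0.7779)
n_5 = (+0.9397, +0.3421)
n_6 = (+0.5318, +0.8469)
  (0,1): δ = 138.00°  ·
  (0,2): δ = 72.82°  ·
  (0,3): δ = 27.54°  ✓
  (0,4): δ = 33.67°  ✓
  (0,5): δ = 104.75°  ·
  (0,6): δ = 142.62°  ·
  (1,2): δ = 114.82°  ·
  (1,3): δ = 69.54°  ·
  (1,4): δ = 8.32°  ✓
  (1,5): δ = 62.75°  ·
  (1,6): δ = 100.62°  ·
  (2,3): δ = 134.72°  ·
  (2,4): δ = 73.50°  ·
  (2,5): δ = 2.43°  ✓
  (2,6): δ = 35.44°  ✓
  (3,4): δ = 118.78°  ·
  (3,5): δ = 47.71°  ✓
  (3,6): δ = 9.84°  ✓
  (4,5): δ = 108.93°  ·
  (4,6): δ = 71.06°  ·
  (5,6): δ = 142.13°  ·
antipodal pairs: 7

count = 7; pairs: (0,3), (0,4), (1,4), (2,5), (2,6), (3,5), (3,6)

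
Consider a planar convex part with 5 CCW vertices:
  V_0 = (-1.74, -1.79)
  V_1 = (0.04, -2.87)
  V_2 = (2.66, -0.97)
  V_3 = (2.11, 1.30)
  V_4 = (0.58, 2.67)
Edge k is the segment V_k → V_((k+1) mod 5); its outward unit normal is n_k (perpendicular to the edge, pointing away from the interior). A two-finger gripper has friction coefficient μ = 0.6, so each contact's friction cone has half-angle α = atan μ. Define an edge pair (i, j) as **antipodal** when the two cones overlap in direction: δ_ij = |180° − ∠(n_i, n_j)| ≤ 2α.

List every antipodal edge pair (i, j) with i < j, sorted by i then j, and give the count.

α = atan 0.6 = 30.96°;  2α = 61.93°
n_0 = (-0.5187, -0.8549)
n_1 = (+0.5871, -0.8095)
n_2 = (+0.9719, +0.2355)
n_3 = (+0.6671, +0.7450)
n_4 = (-0.8872, +0.4615)
  (0,1): δ = 112.80°  ·
  (0,2): δ = 45.13°  ✓
  (0,3): δ = 10.60°  ✓
  (0,4): δ = 93.76°  ·
  (1,2): δ = 112.33°  ·
  (1,3): δ = 77.79°  ·
  (1,4): δ = 26.57°  ✓
  (2,3): δ = 145.46°  ·
  (2,4): δ = 41.10°  ✓
  (3,4): δ = 75.64°  ·
antipodal pairs: 4

count = 4; pairs: (0,2), (0,3), (1,4), (2,4)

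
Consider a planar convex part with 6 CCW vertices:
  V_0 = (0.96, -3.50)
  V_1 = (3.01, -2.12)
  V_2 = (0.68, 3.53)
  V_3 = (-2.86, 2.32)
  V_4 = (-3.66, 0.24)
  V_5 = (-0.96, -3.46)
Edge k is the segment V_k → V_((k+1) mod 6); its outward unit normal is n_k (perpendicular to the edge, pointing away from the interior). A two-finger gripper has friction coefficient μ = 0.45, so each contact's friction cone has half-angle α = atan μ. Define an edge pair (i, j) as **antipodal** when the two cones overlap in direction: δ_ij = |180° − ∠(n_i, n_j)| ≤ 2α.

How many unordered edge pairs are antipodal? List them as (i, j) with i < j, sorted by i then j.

count = 5; pairs: (0,2), (0,3), (1,3), (1,4), (2,5)

α = atan 0.45 = 24.23°;  2α = 48.46°
n_0 = (+0.5584, -0.8296)
n_1 = (+0.9245, +0.3812)
n_2 = (-0.3234, +0.9463)
n_3 = (-0.9333, +0.3590)
n_4 = (-0.8078, -0.5895)
n_5 = (-0.0208, -0.9998)
  (0,1): δ = 101.54°  ·
  (0,2): δ = 15.08°  ✓
  (0,3): δ = 35.02°  ✓
  (0,4): δ = 92.17°  ·
  (0,5): δ = 144.86°  ·
  (1,2): δ = 93.54°  ·
  (1,3): δ = 43.45°  ✓
  (1,4): δ = 13.71°  ✓
  (1,5): δ = 66.40°  ·
  (2,3): δ = 129.91°  ·
  (2,4): δ = 72.75°  ·
  (2,5): δ = 20.06°  ✓
  (3,4): δ = 122.84°  ·
  (3,5): δ = 70.16°  ·
  (4,5): δ = 127.31°  ·
antipodal pairs: 5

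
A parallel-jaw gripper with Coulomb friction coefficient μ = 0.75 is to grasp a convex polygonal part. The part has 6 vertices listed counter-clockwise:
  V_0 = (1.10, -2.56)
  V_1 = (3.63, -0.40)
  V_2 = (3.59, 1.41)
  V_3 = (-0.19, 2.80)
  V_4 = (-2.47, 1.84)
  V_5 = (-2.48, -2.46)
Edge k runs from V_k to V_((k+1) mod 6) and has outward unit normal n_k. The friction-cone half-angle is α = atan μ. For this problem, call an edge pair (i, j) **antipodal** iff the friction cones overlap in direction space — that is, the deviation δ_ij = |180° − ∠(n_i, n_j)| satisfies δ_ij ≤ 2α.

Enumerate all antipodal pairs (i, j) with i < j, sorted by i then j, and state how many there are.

count = 8; pairs: (0,2), (0,3), (0,4), (1,3), (1,4), (2,4), (2,5), (3,5)

α = atan 0.75 = 36.87°;  2α = 73.74°
n_0 = (+0.6493, -0.7605)
n_1 = (+0.9998, +0.0221)
n_2 = (+0.3451, +0.9386)
n_3 = (-0.3881, +0.9216)
n_4 = (-1.0000, +0.0023)
n_5 = (-0.0279, -0.9996)
  (0,1): δ = 129.22°  ·
  (0,2): δ = 60.68°  ✓
  (0,3): δ = 17.66°  ✓
  (0,4): δ = 49.38°  ✓
  (0,5): δ = 137.91°  ·
  (1,2): δ = 111.46°  ·
  (1,3): δ = 68.43°  ✓
  (1,4): δ = 1.40°  ✓
  (1,5): δ = 87.13°  ·
  (2,3): δ = 136.98°  ·
  (2,4): δ = 69.94°  ✓
  (2,5): δ = 18.59°  ✓
  (3,4): δ = 112.97°  ·
  (3,5): δ = 24.43°  ✓
  (4,5): δ = 91.47°  ·
antipodal pairs: 8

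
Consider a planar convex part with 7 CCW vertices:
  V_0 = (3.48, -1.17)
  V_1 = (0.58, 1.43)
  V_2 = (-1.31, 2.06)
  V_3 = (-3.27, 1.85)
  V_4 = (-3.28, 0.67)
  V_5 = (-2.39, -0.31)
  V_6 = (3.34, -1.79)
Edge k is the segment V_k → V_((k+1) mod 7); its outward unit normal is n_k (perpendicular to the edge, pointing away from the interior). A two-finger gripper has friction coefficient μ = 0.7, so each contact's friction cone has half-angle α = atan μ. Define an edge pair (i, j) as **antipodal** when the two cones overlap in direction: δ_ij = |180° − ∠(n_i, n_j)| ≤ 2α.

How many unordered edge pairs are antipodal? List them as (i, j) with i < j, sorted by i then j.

α = atan 0.7 = 34.99°;  2α = 69.98°
n_0 = (+0.6675, +0.7446)
n_1 = (+0.3162, +0.9487)
n_2 = (-0.1065, +0.9943)
n_3 = (-1.0000, +0.0085)
n_4 = (-0.7403, -0.6723)
n_5 = (-0.2501, -0.9682)
n_6 = (+0.9754, -0.2203)
  (0,1): δ = 156.56°  ·
  (0,2): δ = 132.01°  ·
  (0,3): δ = 48.61°  ✓
  (0,4): δ = 5.88°  ✓
  (0,5): δ = 27.40°  ✓
  (0,6): δ = 119.15°  ·
  (1,2): δ = 155.45°  ·
  (1,3): δ = 72.05°  ·
  (1,4): δ = 29.32°  ✓
  (1,5): δ = 3.95°  ✓
  (1,6): δ = 95.71°  ·
  (2,3): δ = 96.60°  ·
  (2,4): δ = 53.87°  ✓
  (2,5): δ = 20.60°  ✓
  (2,6): δ = 71.16°  ·
  (3,4): δ = 137.27°  ·
  (3,5): δ = 104.00°  ·
  (3,6): δ = 12.24°  ✓
  (4,5): δ = 146.73°  ·
  (4,6): δ = 54.97°  ✓
  (5,6): δ = 88.24°  ·
antipodal pairs: 9

count = 9; pairs: (0,3), (0,4), (0,5), (1,4), (1,5), (2,4), (2,5), (3,6), (4,6)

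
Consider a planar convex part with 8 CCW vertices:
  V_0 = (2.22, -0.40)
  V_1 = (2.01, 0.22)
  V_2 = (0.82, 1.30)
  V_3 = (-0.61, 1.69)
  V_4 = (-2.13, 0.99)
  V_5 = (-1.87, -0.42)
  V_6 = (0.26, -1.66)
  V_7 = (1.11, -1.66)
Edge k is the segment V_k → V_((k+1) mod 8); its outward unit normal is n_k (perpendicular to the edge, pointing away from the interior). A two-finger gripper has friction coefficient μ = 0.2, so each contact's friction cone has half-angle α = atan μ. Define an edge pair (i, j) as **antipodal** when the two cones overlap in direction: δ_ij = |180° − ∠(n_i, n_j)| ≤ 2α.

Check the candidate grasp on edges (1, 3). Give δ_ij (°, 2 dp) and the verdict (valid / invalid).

α = atan 0.2 = 11.31°;  2α = 22.62°
edge 1: e_1 = (-1.19, +1.08);  n_1 = (+0.6721, +0.7405)
edge 3: e_3 = (-1.52, -0.70);  n_3 = (-0.4183, +0.9083)
∠(n_1, n_3) = 66.95°
δ = |180° − 66.95°| = 113.05°
113.05° > 2α = 22.62°  →  invalid

δ = 113.05°, invalid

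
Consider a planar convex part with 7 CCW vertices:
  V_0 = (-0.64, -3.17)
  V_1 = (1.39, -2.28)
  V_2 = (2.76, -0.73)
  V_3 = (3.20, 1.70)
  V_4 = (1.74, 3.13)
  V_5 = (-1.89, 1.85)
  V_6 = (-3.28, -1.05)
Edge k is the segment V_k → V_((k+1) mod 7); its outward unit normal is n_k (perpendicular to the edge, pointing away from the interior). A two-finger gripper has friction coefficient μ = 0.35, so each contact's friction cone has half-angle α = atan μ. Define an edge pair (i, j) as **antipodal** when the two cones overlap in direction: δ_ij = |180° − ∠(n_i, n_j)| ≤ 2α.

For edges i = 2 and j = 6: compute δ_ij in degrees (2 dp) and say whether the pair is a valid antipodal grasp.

δ = 61.50°, invalid

α = atan 0.35 = 19.29°;  2α = 38.58°
edge 2: e_2 = (+0.44, +2.43);  n_2 = (+0.9840, -0.1782)
edge 6: e_6 = (+2.64, -2.12);  n_6 = (-0.6261, -0.7797)
∠(n_2, n_6) = 118.50°
δ = |180° − 118.50°| = 61.50°
61.50° > 2α = 38.58°  →  invalid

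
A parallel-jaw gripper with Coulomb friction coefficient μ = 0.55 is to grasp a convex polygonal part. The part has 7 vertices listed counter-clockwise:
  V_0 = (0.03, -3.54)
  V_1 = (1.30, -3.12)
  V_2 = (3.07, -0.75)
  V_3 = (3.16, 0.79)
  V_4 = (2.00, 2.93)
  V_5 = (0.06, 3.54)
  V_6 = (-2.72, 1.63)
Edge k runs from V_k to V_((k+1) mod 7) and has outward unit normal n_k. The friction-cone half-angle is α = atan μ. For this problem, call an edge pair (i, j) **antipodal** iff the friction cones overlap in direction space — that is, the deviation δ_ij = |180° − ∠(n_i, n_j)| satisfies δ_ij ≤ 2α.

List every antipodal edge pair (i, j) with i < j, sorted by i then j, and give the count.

count = 7; pairs: (0,4), (0,5), (1,5), (2,5), (2,6), (3,6), (4,6)

α = atan 0.55 = 28.81°;  2α = 57.62°
n_0 = (+0.3140, -0.9494)
n_1 = (+0.8012, -0.5984)
n_2 = (+0.9983, -0.0583)
n_3 = (+0.8791, +0.4765)
n_4 = (+0.3000, +0.9540)
n_5 = (-0.5663, +0.8242)
n_6 = (-0.8829, -0.4696)
  (0,1): δ = 145.05°  ·
  (0,2): δ = 111.64°  ·
  (0,3): δ = 79.84°  ·
  (0,4): δ = 35.75°  ✓
  (0,5): δ = 16.19°  ✓
  (0,6): δ = 99.71°  ·
  (1,2): δ = 146.59°  ·
  (1,3): δ = 114.79°  ·
  (1,4): δ = 70.70°  ·
  (1,5): δ = 18.76°  ✓
  (1,6): δ = 64.76°  ·
  (2,3): δ = 148.20°  ·
  (2,4): δ = 104.11°  ·
  (2,5): δ = 52.16°  ✓
  (2,6): δ = 31.35°  ✓
  (3,4): δ = 135.92°  ·
  (3,5): δ = 83.97°  ·
  (3,6): δ = 0.45°  ✓
  (4,5): δ = 128.05°  ·
  (4,6): δ = 44.54°  ✓
  (5,6): δ = 96.48°  ·
antipodal pairs: 7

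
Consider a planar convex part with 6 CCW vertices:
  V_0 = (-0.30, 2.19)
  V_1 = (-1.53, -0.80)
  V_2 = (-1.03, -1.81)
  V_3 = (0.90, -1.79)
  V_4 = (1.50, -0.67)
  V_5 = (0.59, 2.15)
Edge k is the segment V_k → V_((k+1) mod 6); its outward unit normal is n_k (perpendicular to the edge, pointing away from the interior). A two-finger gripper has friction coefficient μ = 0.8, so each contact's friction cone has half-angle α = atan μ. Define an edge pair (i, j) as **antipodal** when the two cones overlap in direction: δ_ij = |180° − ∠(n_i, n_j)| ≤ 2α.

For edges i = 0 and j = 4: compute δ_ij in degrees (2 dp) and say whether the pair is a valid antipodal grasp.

δ = 40.25°, valid

α = atan 0.8 = 38.66°;  2α = 77.32°
edge 0: e_0 = (-1.23, -2.99);  n_0 = (-0.9248, +0.3804)
edge 4: e_4 = (-0.91, +2.82);  n_4 = (+0.9517, +0.3071)
∠(n_0, n_4) = 139.75°
δ = |180° − 139.75°| = 40.25°
40.25° ≤ 2α = 77.32°  →  valid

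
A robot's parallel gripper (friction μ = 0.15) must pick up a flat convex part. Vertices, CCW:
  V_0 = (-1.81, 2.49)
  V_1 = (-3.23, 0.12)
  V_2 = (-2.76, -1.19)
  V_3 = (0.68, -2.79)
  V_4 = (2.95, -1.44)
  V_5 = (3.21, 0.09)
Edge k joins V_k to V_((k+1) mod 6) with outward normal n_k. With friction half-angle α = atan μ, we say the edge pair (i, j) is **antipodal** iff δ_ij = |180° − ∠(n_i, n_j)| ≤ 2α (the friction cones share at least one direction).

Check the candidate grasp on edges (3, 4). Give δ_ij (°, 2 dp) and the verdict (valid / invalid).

δ = 130.38°, invalid

α = atan 0.15 = 8.53°;  2α = 17.06°
edge 3: e_3 = (+2.27, +1.35);  n_3 = (+0.5112, -0.8595)
edge 4: e_4 = (+0.26, +1.53);  n_4 = (+0.9859, -0.1675)
∠(n_3, n_4) = 49.62°
δ = |180° − 49.62°| = 130.38°
130.38° > 2α = 17.06°  →  invalid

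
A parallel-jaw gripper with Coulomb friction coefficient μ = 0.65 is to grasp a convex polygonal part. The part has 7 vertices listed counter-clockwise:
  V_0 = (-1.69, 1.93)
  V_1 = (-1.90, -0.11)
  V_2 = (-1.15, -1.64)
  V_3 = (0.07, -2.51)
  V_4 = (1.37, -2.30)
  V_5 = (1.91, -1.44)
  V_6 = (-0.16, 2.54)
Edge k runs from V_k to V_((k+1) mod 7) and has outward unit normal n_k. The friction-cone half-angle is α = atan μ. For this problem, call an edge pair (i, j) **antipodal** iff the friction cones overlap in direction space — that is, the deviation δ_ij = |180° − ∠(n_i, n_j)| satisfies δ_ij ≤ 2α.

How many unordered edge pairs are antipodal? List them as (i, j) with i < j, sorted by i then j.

count = 8; pairs: (0,4), (0,5), (1,4), (1,5), (2,5), (2,6), (3,6), (4,6)

α = atan 0.65 = 33.02°;  2α = 66.05°
n_0 = (-0.9947, +0.1024)
n_1 = (-0.8979, -0.4402)
n_2 = (-0.5806, -0.8142)
n_3 = (+0.1595, -0.9872)
n_4 = (+0.8469, -0.5318)
n_5 = (+0.8872, +0.4614)
n_6 = (-0.3703, +0.9289)
  (0,1): δ = 148.01°  ·
  (0,2): δ = 119.62°  ·
  (0,3): δ = 74.95°  ·
  (0,4): δ = 26.25°  ✓
  (0,5): δ = 33.36°  ✓
  (0,6): δ = 117.61°  ·
  (1,2): δ = 151.61°  ·
  (1,3): δ = 106.94°  ·
  (1,4): δ = 58.24°  ✓
  (1,5): δ = 1.37°  ✓
  (1,6): δ = 85.62°  ·
  (2,3): δ = 135.33°  ·
  (2,4): δ = 86.63°  ·
  (2,5): δ = 27.03°  ✓
  (2,6): δ = 57.23°  ✓
  (3,4): δ = 131.30°  ·
  (3,5): δ = 71.70°  ·
  (3,6): δ = 12.56°  ✓
  (4,5): δ = 120.40°  ·
  (4,6): δ = 36.14°  ✓
  (5,6): δ = 95.74°  ·
antipodal pairs: 8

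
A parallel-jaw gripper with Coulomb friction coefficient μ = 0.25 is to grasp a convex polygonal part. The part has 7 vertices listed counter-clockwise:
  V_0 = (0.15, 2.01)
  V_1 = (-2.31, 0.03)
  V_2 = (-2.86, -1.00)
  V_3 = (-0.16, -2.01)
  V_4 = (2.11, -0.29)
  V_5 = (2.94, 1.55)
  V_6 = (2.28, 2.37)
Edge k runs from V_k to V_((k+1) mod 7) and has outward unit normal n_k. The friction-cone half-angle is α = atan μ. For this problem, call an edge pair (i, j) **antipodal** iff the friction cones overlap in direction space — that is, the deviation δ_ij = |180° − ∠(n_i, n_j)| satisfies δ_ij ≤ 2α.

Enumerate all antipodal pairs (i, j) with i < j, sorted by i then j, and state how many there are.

α = atan 0.25 = 14.04°;  2α = 28.07°
n_0 = (-0.6270, +0.7790)
n_1 = (-0.8821, +0.4710)
n_2 = (-0.3504, -0.9366)
n_3 = (+0.6039, -0.7970)
n_4 = (+0.9116, -0.4112)
n_5 = (+0.7790, +0.6270)
n_6 = (-0.1667, +0.9860)
  (0,1): δ = 156.93°  ·
  (0,2): δ = 59.34°  ·
  (0,3): δ = 1.68°  ✓
  (0,4): δ = 26.89°  ✓
  (0,5): δ = 90.00°  ·
  (0,6): δ = 150.76°  ·
  (1,2): δ = 82.41°  ·
  (1,3): δ = 24.75°  ✓
  (1,4): δ = 3.82°  ✓
  (1,5): δ = 66.93°  ·
  (1,6): δ = 127.69°  ·
  (2,3): δ = 122.34°  ·
  (2,4): δ = 93.77°  ·
  (2,5): δ = 30.66°  ·
  (2,6): δ = 30.10°  ·
  (3,4): δ = 151.43°  ·
  (3,5): δ = 88.32°  ·
  (3,6): δ = 27.56°  ✓
  (4,5): δ = 116.89°  ·
  (4,6): δ = 56.13°  ·
  (5,6): δ = 119.24°  ·
antipodal pairs: 5

count = 5; pairs: (0,3), (0,4), (1,3), (1,4), (3,6)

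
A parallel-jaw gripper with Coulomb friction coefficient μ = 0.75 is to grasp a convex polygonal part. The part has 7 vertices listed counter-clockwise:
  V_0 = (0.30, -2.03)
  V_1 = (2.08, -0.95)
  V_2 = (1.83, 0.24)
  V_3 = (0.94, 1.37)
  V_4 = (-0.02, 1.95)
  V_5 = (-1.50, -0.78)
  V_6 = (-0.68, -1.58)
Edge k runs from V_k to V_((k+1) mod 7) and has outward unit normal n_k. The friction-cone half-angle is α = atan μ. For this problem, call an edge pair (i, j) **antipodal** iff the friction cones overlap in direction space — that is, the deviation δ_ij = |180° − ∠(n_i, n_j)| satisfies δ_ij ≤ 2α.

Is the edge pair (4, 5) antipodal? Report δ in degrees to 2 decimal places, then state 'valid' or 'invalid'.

δ = 105.83°, invalid

α = atan 0.75 = 36.87°;  2α = 73.74°
edge 4: e_4 = (-1.48, -2.73);  n_4 = (-0.8791, +0.4766)
edge 5: e_5 = (+0.82, -0.80);  n_5 = (-0.6983, -0.7158)
∠(n_4, n_5) = 74.17°
δ = |180° − 74.17°| = 105.83°
105.83° > 2α = 73.74°  →  invalid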